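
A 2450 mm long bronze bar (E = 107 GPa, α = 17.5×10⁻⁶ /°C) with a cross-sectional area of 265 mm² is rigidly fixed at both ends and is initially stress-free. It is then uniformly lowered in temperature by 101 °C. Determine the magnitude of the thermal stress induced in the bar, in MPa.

Because both ends are immovable the net strain is zero, and the suppressed thermal strain is αΔT = 17.5×10⁻⁶ × 101 = 1767.5×10⁻⁶.
Hence σ = E·αΔT = 107×10³ × 1767.5×10⁻⁶ = 189.1 MPa, tensile.

σ ≈ 189 MPa (tensile)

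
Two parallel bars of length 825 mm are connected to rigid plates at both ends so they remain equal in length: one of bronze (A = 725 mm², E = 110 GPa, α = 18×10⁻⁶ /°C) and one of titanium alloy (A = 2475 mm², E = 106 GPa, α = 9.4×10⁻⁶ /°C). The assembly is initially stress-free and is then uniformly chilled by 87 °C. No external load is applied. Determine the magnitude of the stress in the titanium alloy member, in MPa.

Both members must finish at the same length. With the larger α, the bronze tends to over-contract; the plates restrain it, putting the bronze in tension and the titanium alloy in compression. With no external load the two internal forces are equal and opposite, magnitude P.
Equating the net (thermal + elastic) strains gives |α₁ − α₂|·ΔT = P·[1/(A₁E₁) + 1/(A₂E₂)].
|α₁ − α₂|·ΔT = 8.6×10⁻⁶ × 87 = 0.0007482.
1/(A₁E₁) + 1/(A₂E₂) = 1/(725×110×10³) + 1/(2475×106×10³) = 1.635×10⁻⁸ N⁻¹.
P = 0.0007482 / 1.635×10⁻⁸ = 45760 N = 45.76 kN.
σ_{titanium alloy} = P/A₂ = 45760/2475 = 18.49 MPa, compressive.

σ ≈ 18.5 MPa (compressive)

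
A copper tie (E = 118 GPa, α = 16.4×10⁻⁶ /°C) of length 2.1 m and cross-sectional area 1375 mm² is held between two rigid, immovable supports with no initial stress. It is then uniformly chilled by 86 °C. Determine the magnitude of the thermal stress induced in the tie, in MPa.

σ ≈ 166 MPa (tensile)

With length fixed, the mechanical strain must cancel the thermal strain αΔT = 16.4×10⁻⁶ × 86 = 1410.4×10⁻⁶.
The stress required to suppress this strain is σ = Eε = 118×10³ × 1410.4×10⁻⁶ = 166.4 MPa, tensile since the tie is trying to contract.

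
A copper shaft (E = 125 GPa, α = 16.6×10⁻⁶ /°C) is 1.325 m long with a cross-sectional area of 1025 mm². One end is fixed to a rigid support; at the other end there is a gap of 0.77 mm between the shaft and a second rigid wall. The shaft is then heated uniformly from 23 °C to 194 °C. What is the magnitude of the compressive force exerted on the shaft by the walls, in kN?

P ≈ 289 kN

Free thermal elongation = αΔT L = 16.6×10⁻⁶ × 171 × 1325 = 3.761 mm.
After closing the 0.77 mm clearance, 3.761 − 0.77 = 2.991 mm of expansion remains to be suppressed by the wall.
That suppressed elongation corresponds to σ = E·Δ/L = 125×10³ × 2.991/1325 = 282.2 MPa.
P = σA = 282.2 × 1025 = 289.2 kN.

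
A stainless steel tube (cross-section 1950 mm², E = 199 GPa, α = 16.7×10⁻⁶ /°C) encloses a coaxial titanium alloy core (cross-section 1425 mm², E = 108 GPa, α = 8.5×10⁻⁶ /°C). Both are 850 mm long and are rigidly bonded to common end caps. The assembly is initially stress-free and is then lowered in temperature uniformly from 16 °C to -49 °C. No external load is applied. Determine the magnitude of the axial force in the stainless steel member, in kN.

Both members must finish at the same length. With the larger α, the stainless steel tends to over-contract; the plates restrain it, putting the stainless steel in tension and the titanium alloy in compression. With no external load the two internal forces are equal and opposite, magnitude P.
Equating the net (thermal + elastic) strains gives |α₁ − α₂|·ΔT = P·[1/(A₁E₁) + 1/(A₂E₂)].
|α₁ − α₂|·ΔT = 8.2×10⁻⁶ × 65 = 0.000533.
1/(A₁E₁) + 1/(A₂E₂) = 1/(1950×199×10³) + 1/(1425×108×10³) = 9.075×10⁻⁹ N⁻¹.
So P = 0.000533 / 9.075×10⁻⁹ = 58.73 kN.

P ≈ 58.7 kN (tensile in the stainless steel)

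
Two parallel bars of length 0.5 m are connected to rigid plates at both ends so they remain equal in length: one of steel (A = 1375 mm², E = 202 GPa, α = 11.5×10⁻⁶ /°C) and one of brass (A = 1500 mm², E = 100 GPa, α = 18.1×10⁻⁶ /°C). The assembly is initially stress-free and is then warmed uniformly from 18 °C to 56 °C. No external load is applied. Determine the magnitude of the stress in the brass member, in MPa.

Equilibrium of a rigid end plate with no external load gives equal and opposite internal forces ±P in the two members. Since α_{brass} > α_{steel}, heating drives the brass into compression and the steel into tension.
Setting the final lengths equal and cancelling L: (α₁ − α₂)ΔT = P/(A₁E₁) + P/(A₂E₂).
|α₁ − α₂|·ΔT = 6.6×10⁻⁶ × 38 = 0.0002508.
1/(A₁E₁) + 1/(A₂E₂) = 1/(1375×202×10³) + 1/(1500×100×10³) = 1.027×10⁻⁸ N⁻¹.
P = 0.0002508 / 1.027×10⁻⁸ = 24430 N = 24.43 kN.
σ_{brass} = P/A₂ = 24430/1500 = 16.29 MPa, compressive.

σ ≈ 16.3 MPa (compressive)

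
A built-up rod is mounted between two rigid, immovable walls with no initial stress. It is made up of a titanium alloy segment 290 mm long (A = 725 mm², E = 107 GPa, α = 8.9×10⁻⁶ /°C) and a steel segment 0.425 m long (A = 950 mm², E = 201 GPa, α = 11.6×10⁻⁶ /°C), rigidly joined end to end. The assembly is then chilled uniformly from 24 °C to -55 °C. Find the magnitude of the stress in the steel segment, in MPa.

With the walls removed the bar would change length by δ_free = Σ αᵢΔT Lᵢ = 8.9×10⁻⁶×79×290 + 11.6×10⁻⁶×79×425 = 0.5934 mm.
The walls prevent any net length change, so an axial force P (same in every segment) develops. Compatibility: P · Σ Lᵢ/(AᵢEᵢ) = δ_free.
Σ Lᵢ/(AᵢEᵢ) = 290/(725×107×10³) + 425/(950×201×10³) = 5.964×10⁻⁶ mm/N.
P = 0.5934 / 5.964×10⁻⁶ = 99490 N = 99.49 kN, tensile.
σ_{steel} = P / A = 99490 / 950 = 104.7 MPa.

σ ≈ 105 MPa (tensile)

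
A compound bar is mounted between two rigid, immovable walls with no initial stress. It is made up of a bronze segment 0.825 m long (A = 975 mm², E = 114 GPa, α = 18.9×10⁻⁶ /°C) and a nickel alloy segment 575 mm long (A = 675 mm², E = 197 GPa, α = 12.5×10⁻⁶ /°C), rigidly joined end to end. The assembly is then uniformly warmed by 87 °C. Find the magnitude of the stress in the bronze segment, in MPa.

If the supports were absent, the total length change would be Σ αᵢΔT Lᵢ = 18.9×10⁻⁶×87×825 + 12.5×10⁻⁶×87×575 = 1.982 mm.
The rigid supports impose zero overall length change; the single axial force P common to all segments must satisfy P Σ Lᵢ/(AᵢEᵢ) = δ_free.
Σ Lᵢ/(AᵢEᵢ) = 825/(975×114×10³) + 575/(675×197×10³) = 1.175×10⁻⁵ mm/N.
P = 1.982 / 1.175×10⁻⁵ = 168700 N = 168.7 kN, compressive.
σ_{bronze} = P / A = 168700 / 975 = 173 MPa.

σ ≈ 173 MPa (compressive)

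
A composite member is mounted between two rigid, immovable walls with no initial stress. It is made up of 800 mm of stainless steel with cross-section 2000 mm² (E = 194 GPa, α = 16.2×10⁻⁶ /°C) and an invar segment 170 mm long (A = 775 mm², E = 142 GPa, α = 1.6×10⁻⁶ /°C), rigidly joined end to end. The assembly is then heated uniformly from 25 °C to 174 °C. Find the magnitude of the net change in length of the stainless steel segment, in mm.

|ΔL| ≈ 0.804 mm

Free thermal expansion of the whole bar: Σ αᵢΔT Lᵢ = 16.2×10⁻⁶×149×800 + 1.6×10⁻⁶×149×170 = 1.972 mm.
Since the ends are fixed, an axial force P builds up, equal in every segment, with P · Σ Lᵢ/(AᵢEᵢ) = δ_free.
The series flexibility is Σ Lᵢ/(AᵢEᵢ) = 800/(2000×194×10³) + 170/(775×142×10³) = 3.607×10⁻⁶ mm/N.
So P = 1.972 / 3.607×10⁻⁶ = 546.7 kN, compressive.
For the stainless steel segment, free thermal change = 16.2×10⁻⁶×149×800 = 1.931 mm and elastic change from P = 546700×800/(2000×194×10³) = 1.127 mm; these oppose, so the net change is 0.804 mm (segment lengthens).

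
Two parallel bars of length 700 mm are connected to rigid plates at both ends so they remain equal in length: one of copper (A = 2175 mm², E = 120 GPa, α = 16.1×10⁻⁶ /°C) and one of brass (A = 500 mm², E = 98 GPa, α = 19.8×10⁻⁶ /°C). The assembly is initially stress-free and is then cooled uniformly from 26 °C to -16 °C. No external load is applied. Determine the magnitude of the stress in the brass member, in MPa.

σ ≈ 12.8 MPa (tensile)

The brass has the larger α, so on cooling it would change length more than the copper if both were free. The rigid plates force a common final length, so the brass is put into tension and the copper into compression, with equal and opposite forces P (no external load).
Compatibility of the two members (thermal + elastic change equal): (α₁ − α₂)ΔT = P·[1/(A₁E₁) + 1/(A₂E₂)].
|α₁ − α₂|·ΔT = 3.7×10⁻⁶ × 42 = 0.0001554.
1/(A₁E₁) + 1/(A₂E₂) = 1/(2175×120×10³) + 1/(500×98×10³) = 2.424×10⁻⁸ N⁻¹.
So P = 0.0001554 / 2.424×10⁻⁸ = 6.411 kN.
σ_{brass} = P/A₂ = 6411/500 = 12.82 MPa, tensile.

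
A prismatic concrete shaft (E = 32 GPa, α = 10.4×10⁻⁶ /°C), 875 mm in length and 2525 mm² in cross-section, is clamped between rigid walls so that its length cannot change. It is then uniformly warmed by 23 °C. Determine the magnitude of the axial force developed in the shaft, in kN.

P ≈ 19.3 kN (compressive)

With zero net strain, σ = E·αΔT = 32 GPa × 10.4×10⁻⁶ × 23 = 7.654 MPa.
P = AEαΔT = 2525 × 32×10³ × 10.4×10⁻⁶ × 23 = 19.33 kN (compressive).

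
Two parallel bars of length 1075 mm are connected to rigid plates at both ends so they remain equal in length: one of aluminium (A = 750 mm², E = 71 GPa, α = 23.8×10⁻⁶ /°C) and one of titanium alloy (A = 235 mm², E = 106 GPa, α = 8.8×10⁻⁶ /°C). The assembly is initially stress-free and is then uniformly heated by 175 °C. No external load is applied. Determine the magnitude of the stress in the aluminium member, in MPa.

σ ≈ 59.4 MPa (compressive)

Both members must finish at the same length. With the larger α, the aluminium tends to over-expand; the plates restrain it, putting the aluminium in compression and the titanium alloy in tension. With no external load the two internal forces are equal and opposite, magnitude P.
Setting the final lengths equal and cancelling L: (α₁ − α₂)ΔT = P/(A₁E₁) + P/(A₂E₂).
|α₁ − α₂|·ΔT = 15×10⁻⁶ × 175 = 0.002625.
1/(A₁E₁) + 1/(A₂E₂) = 1/(750×71×10³) + 1/(235×106×10³) = 5.892×10⁻⁸ N⁻¹.
So P = 0.002625 / 5.892×10⁻⁸ = 44.55 kN.
σ_{aluminium} = P/A₁ = 44550/750 = 59.4 MPa, compressive.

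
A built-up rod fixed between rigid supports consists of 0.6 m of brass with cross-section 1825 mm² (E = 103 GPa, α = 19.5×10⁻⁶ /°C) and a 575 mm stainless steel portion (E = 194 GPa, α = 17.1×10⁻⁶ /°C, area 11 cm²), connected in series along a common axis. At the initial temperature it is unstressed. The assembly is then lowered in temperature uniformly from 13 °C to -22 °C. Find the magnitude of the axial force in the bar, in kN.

P ≈ 128 kN (tensile)

Free thermal contraction of the whole bar: Σ αᵢΔT Lᵢ = 19.5×10⁻⁶×35×600 + 17.1×10⁻⁶×35×575 = 0.7536 mm.
The rigid supports impose zero overall length change; the single axial force P common to all segments must satisfy P Σ Lᵢ/(AᵢEᵢ) = δ_free.
The series flexibility is Σ Lᵢ/(AᵢEᵢ) = 600/(1825×103×10³) + 575/(1100×194×10³) = 5.886×10⁻⁶ mm/N.
P = 0.7536 / 5.886×10⁻⁶ = 128000 N = 128 kN, tensile.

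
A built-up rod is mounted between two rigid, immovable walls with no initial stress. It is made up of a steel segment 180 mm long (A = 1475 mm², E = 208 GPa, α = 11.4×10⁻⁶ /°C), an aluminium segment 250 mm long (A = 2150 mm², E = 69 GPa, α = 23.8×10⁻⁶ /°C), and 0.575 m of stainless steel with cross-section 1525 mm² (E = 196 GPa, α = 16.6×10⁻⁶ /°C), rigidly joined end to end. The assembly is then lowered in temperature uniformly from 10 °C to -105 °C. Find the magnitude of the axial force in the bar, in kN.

With the walls removed the bar would change length by δ_free = Σ αᵢΔT Lᵢ = 11.4×10⁻⁶×115×180 + 23.8×10⁻⁶×115×250 + 16.6×10⁻⁶×115×575 = 2.018 mm.
The rigid supports impose zero overall length change; the single axial force P common to all segments must satisfy P Σ Lᵢ/(AᵢEᵢ) = δ_free.
Σ Lᵢ/(AᵢEᵢ) = 180/(1475×208×10³) + 250/(2150×69×10³) + 575/(1525×196×10³) = 4.196×10⁻⁶ mm/N.
Hence P = δ_free / Σ(L/AE) = 2.018/4.196×10⁻⁶ = 481 kN (tensile).

P ≈ 481 kN (tensile)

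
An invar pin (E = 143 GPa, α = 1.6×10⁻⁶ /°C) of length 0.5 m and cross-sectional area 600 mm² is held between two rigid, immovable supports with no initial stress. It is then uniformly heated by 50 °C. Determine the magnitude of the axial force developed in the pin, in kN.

Full restraint means ε = 0, so the stress is σ = EαΔT = 143×10³ × 1.6×10⁻⁶ × 50 = 11.44 MPa.
Then P = σA = 11.44 × 600 mm² = 6.864 kN, compressive.

P ≈ 6.86 kN (compressive)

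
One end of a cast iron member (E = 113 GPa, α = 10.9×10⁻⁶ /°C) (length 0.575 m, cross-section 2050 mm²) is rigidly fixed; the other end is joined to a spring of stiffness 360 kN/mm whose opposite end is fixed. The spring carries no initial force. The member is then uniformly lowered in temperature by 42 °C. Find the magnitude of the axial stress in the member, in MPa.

The unrestrained thermal change is αΔT L = 10.9×10⁻⁶ × 42 × 575 = 0.2632 mm.
With a force P in the spring, the elastic change of the member is PL/(AE) and that of the spring is P/k; compatibility requires their sum to equal δ_free.
P [ L/(AE) + 1/k ] = δ_free → P [ 575/(2050×113×10³) + 1/(360×10³) ] = 0.2632.
P = 0.2632 / 5.26×10⁻⁶ = 50040 N.
σ = P/A = 50040/2050 = 24.41 MPa.

σ ≈ 24.4 MPa (tensile)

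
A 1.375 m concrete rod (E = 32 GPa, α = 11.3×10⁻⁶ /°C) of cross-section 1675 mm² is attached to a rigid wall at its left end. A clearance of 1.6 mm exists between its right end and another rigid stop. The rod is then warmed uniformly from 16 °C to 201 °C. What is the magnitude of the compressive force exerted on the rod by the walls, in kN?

Unrestrained expansion: δ_free = αΔT L = 11.3×10⁻⁶ × 185 × 1375 = 2.874 mm.
The gap closes (δ_free > 1.6 mm) and the wall then resists a further 2.874 − 1.6 = 1.274 mm of expansion.
So σ = E(δ_free − g)/L = 32×10³ × 1.274/1375 = 29.66 MPa.
P = σA = 29.66 × 1675 = 49.68 kN.

P ≈ 49.7 kN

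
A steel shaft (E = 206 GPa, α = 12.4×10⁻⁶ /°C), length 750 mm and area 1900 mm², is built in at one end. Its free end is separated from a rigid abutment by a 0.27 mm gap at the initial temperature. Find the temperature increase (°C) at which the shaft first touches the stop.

Contact occurs when the free expansion equals the gap: αΔT L = 0.27 mm.
ΔT = 0.27 / (12.4×10⁻⁶ × 750) = 29.03 °C.

ΔT ≈ 29 °C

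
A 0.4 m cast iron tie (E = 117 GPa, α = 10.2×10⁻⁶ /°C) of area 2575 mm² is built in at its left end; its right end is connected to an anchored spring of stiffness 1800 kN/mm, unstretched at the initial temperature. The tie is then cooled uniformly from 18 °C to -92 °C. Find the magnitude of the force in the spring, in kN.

P ≈ 238 kN

Free thermal contraction: δ_free = αΔT L = 10.2×10⁻⁶ × 110 × 400 = 0.4488 mm.
Let P be the tensile force in the spring. The tie extends elastically by PL/(AE) and the spring stretches by P/k; together these equal δ_free.
P [ L/(AE) + 1/k ] = δ_free → P [ 400/(2575×117×10³) + 1/(1800×10³) ] = 0.4488.
P = 0.4488 / 1.883×10⁻⁶ = 238300 N.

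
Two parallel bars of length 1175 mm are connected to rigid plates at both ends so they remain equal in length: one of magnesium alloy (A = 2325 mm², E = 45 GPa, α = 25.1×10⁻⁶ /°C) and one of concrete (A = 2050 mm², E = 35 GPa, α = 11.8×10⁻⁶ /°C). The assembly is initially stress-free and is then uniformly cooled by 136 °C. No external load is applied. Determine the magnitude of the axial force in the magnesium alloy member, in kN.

Both members must finish at the same length. With the larger α, the magnesium alloy tends to over-contract; the plates restrain it, putting the magnesium alloy in tension and the concrete in compression. With no external load the two internal forces are equal and opposite, magnitude P.
Equating the net (thermal + elastic) strains gives |α₁ − α₂|·ΔT = P·[1/(A₁E₁) + 1/(A₂E₂)].
|α₁ − α₂|·ΔT = 13.3×10⁻⁶ × 136 = 0.001809.
1/(A₁E₁) + 1/(A₂E₂) = 1/(2325×45×10³) + 1/(2050×35×10³) = 2.35×10⁻⁸ N⁻¹.
So P = 0.001809 / 2.35×10⁻⁸ = 76.99 kN.

P ≈ 77 kN (tensile in the magnesium alloy)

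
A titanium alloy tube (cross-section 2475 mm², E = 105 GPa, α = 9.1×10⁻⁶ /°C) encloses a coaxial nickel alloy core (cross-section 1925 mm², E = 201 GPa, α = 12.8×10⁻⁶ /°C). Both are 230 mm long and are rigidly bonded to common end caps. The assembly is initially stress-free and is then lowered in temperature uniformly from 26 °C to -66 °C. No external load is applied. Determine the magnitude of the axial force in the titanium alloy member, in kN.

Both members must finish at the same length. With the larger α, the nickel alloy tends to over-contract; the plates restrain it, putting the nickel alloy in tension and the titanium alloy in compression. With no external load the two internal forces are equal and opposite, magnitude P.
Compatibility of the two members (thermal + elastic change equal): (α₁ − α₂)ΔT = P·[1/(A₁E₁) + 1/(A₂E₂)].
|α₁ − α₂|·ΔT = 3.7×10⁻⁶ × 92 = 0.0003404.
1/(A₁E₁) + 1/(A₂E₂) = 1/(2475×105×10³) + 1/(1925×201×10³) = 6.432×10⁻⁹ N⁻¹.
P = 0.0003404 / 6.432×10⁻⁹ = 52920 N = 52.92 kN.

P ≈ 52.9 kN (compressive in the titanium alloy)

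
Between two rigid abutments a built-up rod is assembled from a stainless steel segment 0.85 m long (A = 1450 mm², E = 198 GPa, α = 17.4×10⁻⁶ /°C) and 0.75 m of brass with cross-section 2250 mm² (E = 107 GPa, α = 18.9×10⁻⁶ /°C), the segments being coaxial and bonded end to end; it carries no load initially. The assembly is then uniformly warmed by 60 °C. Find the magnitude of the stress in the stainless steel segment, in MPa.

Free thermal expansion of the whole bar: Σ αᵢΔT Lᵢ = 17.4×10⁻⁶×60×850 + 18.9×10⁻⁶×60×750 = 1.738 mm.
Since the ends are fixed, an axial force P builds up, equal in every segment, with P · Σ Lᵢ/(AᵢEᵢ) = δ_free.
The series flexibility is Σ Lᵢ/(AᵢEᵢ) = 850/(1450×198×10³) + 750/(2250×107×10³) = 6.076×10⁻⁶ mm/N.
So P = 1.738 / 6.076×10⁻⁶ = 286 kN, compressive.
σ_{stainless steel} = P / A = 286000 / 1450 = 197.3 MPa.

σ ≈ 197 MPa (compressive)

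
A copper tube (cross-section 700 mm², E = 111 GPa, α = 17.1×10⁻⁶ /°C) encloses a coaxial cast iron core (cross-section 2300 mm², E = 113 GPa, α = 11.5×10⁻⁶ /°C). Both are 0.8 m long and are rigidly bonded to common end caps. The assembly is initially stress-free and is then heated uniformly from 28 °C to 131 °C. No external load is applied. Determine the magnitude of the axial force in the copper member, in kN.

The copper has the larger α, so on heating it would change length more than the cast iron if both were free. The rigid plates force a common final length, so the copper is put into compression and the cast iron into tension, with equal and opposite forces P (no external load).
Compatibility of the two members (thermal + elastic change equal): (α₁ − α₂)ΔT = P·[1/(A₁E₁) + 1/(A₂E₂)].
|α₁ − α₂|·ΔT = 5.6×10⁻⁶ × 103 = 0.0005768.
1/(A₁E₁) + 1/(A₂E₂) = 1/(700×111×10³) + 1/(2300×113×10³) = 1.672×10⁻⁸ N⁻¹.
So P = 0.0005768 / 1.672×10⁻⁸ = 34.5 kN.

P ≈ 34.5 kN (compressive in the copper)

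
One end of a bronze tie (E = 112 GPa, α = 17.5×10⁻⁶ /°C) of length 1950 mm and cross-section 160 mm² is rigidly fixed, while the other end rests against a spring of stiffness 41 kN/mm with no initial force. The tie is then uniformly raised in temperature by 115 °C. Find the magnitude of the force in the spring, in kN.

P ≈ 29.5 kN

If the spring were absent the tie would lengthen by αΔT L = 17.5×10⁻⁶ × 115 × 1950 = 3.924 mm.
With a force P in the spring, the elastic change of the tie is PL/(AE) and that of the spring is P/k; compatibility requires their sum to equal δ_free.
So P = δ_free / [L/(AE) + 1/k] = 3.924 / [ 1950/(160×112×10³) + 1/(41×10³) ].
P = 3.924 / 0.0001332 = 29460 N.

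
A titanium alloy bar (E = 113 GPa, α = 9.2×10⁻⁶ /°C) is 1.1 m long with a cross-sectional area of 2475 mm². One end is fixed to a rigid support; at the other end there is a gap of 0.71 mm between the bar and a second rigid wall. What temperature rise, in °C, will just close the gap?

The gap closes when αΔT L = 0.71 mm, since the bar is still unstressed at that instant.
ΔT = 0.71 / (9.2×10⁻⁶ × 1100) = 70.16 °C.

ΔT ≈ 70.2 °C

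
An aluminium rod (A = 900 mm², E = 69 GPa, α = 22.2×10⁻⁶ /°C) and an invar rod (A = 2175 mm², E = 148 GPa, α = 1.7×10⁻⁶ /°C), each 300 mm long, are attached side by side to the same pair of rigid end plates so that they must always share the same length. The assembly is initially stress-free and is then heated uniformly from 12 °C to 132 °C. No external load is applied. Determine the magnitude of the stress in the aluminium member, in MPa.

σ ≈ 142 MPa (compressive)

Equilibrium of a rigid end plate with no external load gives equal and opposite internal forces ±P in the two members. Since α_{aluminium} > α_{invar}, heating drives the aluminium into compression and the invar into tension.
Compatibility of the two members (thermal + elastic change equal): (α₁ − α₂)ΔT = P·[1/(A₁E₁) + 1/(A₂E₂)].
|α₁ − α₂|·ΔT = 20.5×10⁻⁶ × 120 = 0.00246.
1/(A₁E₁) + 1/(A₂E₂) = 1/(900×69×10³) + 1/(2175×148×10³) = 1.921×10⁻⁸ N⁻¹.
So P = 0.00246 / 1.921×10⁻⁸ = 128.1 kN.
σ_{aluminium} = P/A₁ = 128100/900 = 142.3 MPa, compressive.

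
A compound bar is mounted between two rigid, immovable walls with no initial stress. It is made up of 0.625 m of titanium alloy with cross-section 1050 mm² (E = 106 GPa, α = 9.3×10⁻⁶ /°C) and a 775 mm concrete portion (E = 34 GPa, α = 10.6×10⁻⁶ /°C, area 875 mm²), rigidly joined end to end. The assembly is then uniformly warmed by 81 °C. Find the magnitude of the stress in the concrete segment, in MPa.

σ ≈ 41 MPa (compressive)

With the walls removed the bar would change length by δ_free = Σ αᵢΔT Lᵢ = 9.3×10⁻⁶×81×625 + 10.6×10⁻⁶×81×775 = 1.136 mm.
Since the ends are fixed, an axial force P builds up, equal in every segment, with P · Σ Lᵢ/(AᵢEᵢ) = δ_free.
Σ Lᵢ/(AᵢEᵢ) = 625/(1050×106×10³) + 775/(875×34×10³) = 3.167×10⁻⁵ mm/N.
So P = 1.136 / 3.167×10⁻⁵ = 35.88 kN, compressive.
σ_{concrete} = P / A = 35880 / 875 = 41.01 MPa.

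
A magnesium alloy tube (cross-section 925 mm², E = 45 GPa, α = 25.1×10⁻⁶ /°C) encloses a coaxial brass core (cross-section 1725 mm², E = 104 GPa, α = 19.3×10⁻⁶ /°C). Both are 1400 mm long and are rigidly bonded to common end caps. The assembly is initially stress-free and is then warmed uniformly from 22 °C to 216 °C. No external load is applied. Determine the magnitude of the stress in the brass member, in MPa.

Both members must finish at the same length. With the larger α, the magnesium alloy tends to over-expand; the plates restrain it, putting the magnesium alloy in compression and the brass in tension. With no external load the two internal forces are equal and opposite, magnitude P.
Setting the final lengths equal and cancelling L: (α₁ − α₂)ΔT = P/(A₁E₁) + P/(A₂E₂).
|α₁ − α₂|·ΔT = 5.8×10⁻⁶ × 194 = 0.001125.
1/(A₁E₁) + 1/(A₂E₂) = 1/(925×45×10³) + 1/(1725×104×10³) = 2.96×10⁻⁸ N⁻¹.
So P = 0.001125 / 2.96×10⁻⁸ = 38.02 kN.
σ_{brass} = P/A₂ = 38020/1725 = 22.04 MPa, tensile.

σ ≈ 22 MPa (tensile)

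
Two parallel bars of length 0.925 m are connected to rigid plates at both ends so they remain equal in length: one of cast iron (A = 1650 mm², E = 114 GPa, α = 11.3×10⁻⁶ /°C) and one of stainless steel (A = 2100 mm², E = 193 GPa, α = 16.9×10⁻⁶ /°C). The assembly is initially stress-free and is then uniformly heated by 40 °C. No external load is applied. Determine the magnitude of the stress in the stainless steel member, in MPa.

σ ≈ 13.7 MPa (compressive)

Equilibrium of a rigid end plate with no external load gives equal and opposite internal forces ±P in the two members. Since α_{stainless steel} > α_{cast iron}, heating drives the stainless steel into compression and the cast iron into tension.
Compatibility of the two members (thermal + elastic change equal): (α₁ − α₂)ΔT = P·[1/(A₁E₁) + 1/(A₂E₂)].
|α₁ − α₂|·ΔT = 5.6×10⁻⁶ × 40 = 0.000224.
1/(A₁E₁) + 1/(A₂E₂) = 1/(1650×114×10³) + 1/(2100×193×10³) = 7.784×10⁻⁹ N⁻¹.
P = 0.000224 / 7.784×10⁻⁹ = 28780 N = 28.78 kN.
σ_{stainless steel} = P/A₂ = 28780/2100 = 13.7 MPa, compressive.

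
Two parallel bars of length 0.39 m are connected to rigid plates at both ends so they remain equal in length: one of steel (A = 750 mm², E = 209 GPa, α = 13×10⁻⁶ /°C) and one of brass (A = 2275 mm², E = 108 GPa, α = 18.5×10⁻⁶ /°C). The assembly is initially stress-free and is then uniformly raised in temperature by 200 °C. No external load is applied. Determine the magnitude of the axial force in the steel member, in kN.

P ≈ 105 kN (tensile in the steel)

Equilibrium of a rigid end plate with no external load gives equal and opposite internal forces ±P in the two members. Since α_{brass} > α_{steel}, heating drives the brass into compression and the steel into tension.
Equating the net (thermal + elastic) strains gives |α₁ − α₂|·ΔT = P·[1/(A₁E₁) + 1/(A₂E₂)].
|α₁ − α₂|·ΔT = 5.5×10⁻⁶ × 200 = 0.0011.
1/(A₁E₁) + 1/(A₂E₂) = 1/(750×209×10³) + 1/(2275×108×10³) = 1.045×10⁻⁸ N⁻¹.
P = 0.0011 / 1.045×10⁻⁸ = 105300 N = 105.3 kN.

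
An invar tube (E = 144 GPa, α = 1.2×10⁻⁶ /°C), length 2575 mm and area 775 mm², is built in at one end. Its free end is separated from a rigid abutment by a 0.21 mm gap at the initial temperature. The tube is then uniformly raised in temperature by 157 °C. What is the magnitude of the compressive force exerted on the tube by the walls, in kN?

Free thermal elongation = αΔT L = 1.2×10⁻⁶ × 157 × 2575 = 0.4851 mm.
This exceeds the 0.21 mm gap, so the wall pushes back. The portion of expansion that must be recovered elastically is δ_free − gap = 0.4851 − 0.21 = 0.2751 mm.
Compatibility: PL/(AE) = 0.2751 mm, so σ = P/A = E × (0.2751/2575) = 15.39 MPa.
Force on the wall = σA = 15.39 × 775 mm² = 11.92 kN.

P ≈ 11.9 kN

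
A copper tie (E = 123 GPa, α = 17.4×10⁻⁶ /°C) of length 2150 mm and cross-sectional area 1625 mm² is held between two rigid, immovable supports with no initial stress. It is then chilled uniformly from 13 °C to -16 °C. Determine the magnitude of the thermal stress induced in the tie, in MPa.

σ ≈ 62.1 MPa (tensile)

With length fixed, the mechanical strain must cancel the thermal strain αΔT = 17.4×10⁻⁶ × 29 = 504.6×10⁻⁶.
Hence σ = E·αΔT = 123×10³ × 504.6×10⁻⁶ = 62.07 MPa, tensile.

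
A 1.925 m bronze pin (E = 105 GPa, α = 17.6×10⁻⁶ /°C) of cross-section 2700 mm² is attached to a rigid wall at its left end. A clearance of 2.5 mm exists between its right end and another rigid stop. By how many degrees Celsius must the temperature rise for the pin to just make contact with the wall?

ΔT ≈ 73.8 °C

Contact occurs when the free expansion equals the gap: αΔT L = 2.5 mm.
ΔT = 2.5 / (17.6×10⁻⁶ × 1925) = 73.79 °C.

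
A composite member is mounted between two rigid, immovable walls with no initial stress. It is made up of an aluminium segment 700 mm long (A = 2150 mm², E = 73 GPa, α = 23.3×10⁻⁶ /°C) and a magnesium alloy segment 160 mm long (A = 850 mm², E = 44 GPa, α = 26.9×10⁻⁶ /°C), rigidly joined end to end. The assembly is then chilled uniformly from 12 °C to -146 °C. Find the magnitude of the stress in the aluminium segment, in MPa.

σ ≈ 173 MPa (tensile)

With the walls removed the bar would change length by δ_free = Σ αᵢΔT Lᵢ = 23.3×10⁻⁶×158×700 + 26.9×10⁻⁶×158×160 = 3.257 mm.
The rigid supports impose zero overall length change; the single axial force P common to all segments must satisfy P Σ Lᵢ/(AᵢEᵢ) = δ_free.
Σ Lᵢ/(AᵢEᵢ) = 700/(2150×73×10³) + 160/(850×44×10³) = 8.738×10⁻⁶ mm/N.
Hence P = δ_free / Σ(L/AE) = 3.257/8.738×10⁻⁶ = 372.7 kN (tensile).
σ_{aluminium} = P / A = 372700 / 2150 = 173.4 MPa.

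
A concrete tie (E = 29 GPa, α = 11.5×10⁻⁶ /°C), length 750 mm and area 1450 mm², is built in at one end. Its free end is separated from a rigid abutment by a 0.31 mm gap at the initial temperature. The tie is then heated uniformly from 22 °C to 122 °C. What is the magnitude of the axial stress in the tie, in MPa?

σ ≈ 21.4 MPa (compressive)

Unrestrained expansion: δ_free = αΔT L = 11.5×10⁻⁶ × 100 × 750 = 0.8625 mm.
The gap closes (δ_free > 0.31 mm) and the wall then resists a further 0.8625 − 0.31 = 0.5525 mm of expansion.
Compatibility: PL/(AE) = 0.5525 mm, so σ = P/A = E × (0.5525/750) = 21.36 MPa.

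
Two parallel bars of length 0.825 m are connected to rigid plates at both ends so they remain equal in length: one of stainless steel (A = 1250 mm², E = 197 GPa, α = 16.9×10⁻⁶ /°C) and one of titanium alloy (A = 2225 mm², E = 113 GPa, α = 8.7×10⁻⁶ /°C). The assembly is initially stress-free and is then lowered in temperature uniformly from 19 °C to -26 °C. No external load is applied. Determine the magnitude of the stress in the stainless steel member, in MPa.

Both members must finish at the same length. With the larger α, the stainless steel tends to over-contract; the plates restrain it, putting the stainless steel in tension and the titanium alloy in compression. With no external load the two internal forces are equal and opposite, magnitude P.
Equating the net (thermal + elastic) strains gives |α₁ − α₂|·ΔT = P·[1/(A₁E₁) + 1/(A₂E₂)].
|α₁ − α₂|·ΔT = 8.2×10⁻⁶ × 45 = 0.000369.
1/(A₁E₁) + 1/(A₂E₂) = 1/(1250×197×10³) + 1/(2225×113×10³) = 8.038×10⁻⁹ N⁻¹.
P = 0.000369 / 8.038×10⁻⁹ = 45910 N = 45.91 kN.
σ_{stainless steel} = P/A₁ = 45910/1250 = 36.72 MPa, tensile.

σ ≈ 36.7 MPa (tensile)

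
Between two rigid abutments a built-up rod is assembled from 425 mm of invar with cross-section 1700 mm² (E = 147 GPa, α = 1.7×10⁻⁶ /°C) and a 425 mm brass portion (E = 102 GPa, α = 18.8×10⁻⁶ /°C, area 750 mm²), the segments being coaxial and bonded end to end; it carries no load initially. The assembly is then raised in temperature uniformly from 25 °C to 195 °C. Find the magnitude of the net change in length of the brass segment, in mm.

Free thermal expansion of the whole bar: Σ αᵢΔT Lᵢ = 1.7×10⁻⁶×170×425 + 18.8×10⁻⁶×170×425 = 1.481 mm.
The rigid supports impose zero overall length change; the single axial force P common to all segments must satisfy P Σ Lᵢ/(AᵢEᵢ) = δ_free.
Σ Lᵢ/(AᵢEᵢ) = 425/(1700×147×10³) + 425/(750×102×10³) = 7.256×10⁻⁶ mm/N.
Hence P = δ_free / Σ(L/AE) = 1.481/7.256×10⁻⁶ = 204.1 kN (compressive).
For the brass segment, free thermal change = 18.8×10⁻⁶×170×425 = 1.358 mm and elastic change from P = 204100×425/(750×102×10³) = 1.134 mm; these oppose, so the net change is 0.224 mm (segment lengthens).

|ΔL| ≈ 0.224 mm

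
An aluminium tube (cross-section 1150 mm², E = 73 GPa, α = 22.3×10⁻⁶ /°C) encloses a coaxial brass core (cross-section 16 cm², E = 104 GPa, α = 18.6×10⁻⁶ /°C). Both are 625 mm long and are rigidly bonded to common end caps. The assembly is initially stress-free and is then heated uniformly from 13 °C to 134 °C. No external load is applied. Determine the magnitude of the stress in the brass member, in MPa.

The aluminium has the larger α, so on heating it would change length more than the brass if both were free. The rigid plates force a common final length, so the aluminium is put into compression and the brass into tension, with equal and opposite forces P (no external load).
Setting the final lengths equal and cancelling L: (α₁ − α₂)ΔT = P/(A₁E₁) + P/(A₂E₂).
|α₁ − α₂|·ΔT = 3.7×10⁻⁶ × 121 = 0.0004477.
1/(A₁E₁) + 1/(A₂E₂) = 1/(1150×73×10³) + 1/(1600×104×10³) = 1.792×10⁻⁸ N⁻¹.
P = 0.0004477 / 1.792×10⁻⁸ = 24980 N = 24.98 kN.
σ_{brass} = P/A₂ = 24980/1600 = 15.61 MPa, tensile.

σ ≈ 15.6 MPa (tensile)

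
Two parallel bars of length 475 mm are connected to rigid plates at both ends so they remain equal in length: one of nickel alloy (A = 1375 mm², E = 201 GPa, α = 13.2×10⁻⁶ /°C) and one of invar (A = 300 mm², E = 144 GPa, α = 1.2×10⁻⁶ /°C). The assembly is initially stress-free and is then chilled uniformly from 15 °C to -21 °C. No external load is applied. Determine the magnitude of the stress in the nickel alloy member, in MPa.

Equilibrium of a rigid end plate with no external load gives equal and opposite internal forces ±P in the two members. Since α_{nickel alloy} > α_{invar}, cooling drives the nickel alloy into tension and the invar into compression.
Equating the net (thermal + elastic) strains gives |α₁ − α₂|·ΔT = P·[1/(A₁E₁) + 1/(A₂E₂)].
|α₁ − α₂|·ΔT = 12×10⁻⁶ × 36 = 0.000432.
1/(A₁E₁) + 1/(A₂E₂) = 1/(1375×201×10³) + 1/(300×144×10³) = 2.677×10⁻⁸ N⁻¹.
P = 0.000432 / 2.677×10⁻⁸ = 16140 N = 16.14 kN.
σ_{nickel alloy} = P/A₁ = 16140/1375 = 11.74 MPa, tensile.

σ ≈ 11.7 MPa (tensile)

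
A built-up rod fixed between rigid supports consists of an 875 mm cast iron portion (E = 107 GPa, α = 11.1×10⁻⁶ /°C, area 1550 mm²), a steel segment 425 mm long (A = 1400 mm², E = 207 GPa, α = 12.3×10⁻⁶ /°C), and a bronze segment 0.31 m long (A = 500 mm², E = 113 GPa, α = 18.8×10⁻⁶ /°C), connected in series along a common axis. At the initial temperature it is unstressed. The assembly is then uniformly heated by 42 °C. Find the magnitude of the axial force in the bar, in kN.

P ≈ 71.3 kN (compressive)

With the walls removed the bar would change length by δ_free = Σ αᵢΔT Lᵢ = 11.1×10⁻⁶×42×875 + 12.3×10⁻⁶×42×425 + 18.8×10⁻⁶×42×310 = 0.8723 mm.
The walls prevent any net length change, so an axial force P (same in every segment) develops. Compatibility: P · Σ Lᵢ/(AᵢEᵢ) = δ_free.
Σ Lᵢ/(AᵢEᵢ) = 875/(1550×107×10³) + 425/(1400×207×10³) + 310/(500×113×10³) = 1.223×10⁻⁵ mm/N.
So P = 0.8723 / 1.223×10⁻⁵ = 71.33 kN, compressive.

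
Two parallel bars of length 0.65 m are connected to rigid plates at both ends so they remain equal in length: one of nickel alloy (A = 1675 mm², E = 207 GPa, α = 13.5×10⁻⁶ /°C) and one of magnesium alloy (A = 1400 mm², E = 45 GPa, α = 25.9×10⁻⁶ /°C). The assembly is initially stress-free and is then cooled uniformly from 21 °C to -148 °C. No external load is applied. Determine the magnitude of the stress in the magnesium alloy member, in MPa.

σ ≈ 79.8 MPa (tensile)

Equilibrium of a rigid end plate with no external load gives equal and opposite internal forces ±P in the two members. Since α_{magnesium alloy} > α_{nickel alloy}, cooling drives the magnesium alloy into tension and the nickel alloy into compression.
Setting the final lengths equal and cancelling L: (α₁ − α₂)ΔT = P/(A₁E₁) + P/(A₂E₂).
|α₁ − α₂|·ΔT = 12.4×10⁻⁶ × 169 = 0.002096.
1/(A₁E₁) + 1/(A₂E₂) = 1/(1675×207×10³) + 1/(1400×45×10³) = 1.876×10⁻⁸ N⁻¹.
P = 0.002096 / 1.876×10⁻⁸ = 111700 N = 111.7 kN.
σ_{magnesium alloy} = P/A₂ = 111700/1400 = 79.8 MPa, tensile.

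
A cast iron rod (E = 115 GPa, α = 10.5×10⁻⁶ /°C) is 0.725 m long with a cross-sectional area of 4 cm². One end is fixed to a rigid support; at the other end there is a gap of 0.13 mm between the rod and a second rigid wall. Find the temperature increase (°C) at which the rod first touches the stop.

ΔT ≈ 17.1 °C

The gap closes when αΔT L = 0.13 mm, since the rod is still unstressed at that instant.
ΔT = 0.13 / (10.5×10⁻⁶ × 725) = 17.08 °C.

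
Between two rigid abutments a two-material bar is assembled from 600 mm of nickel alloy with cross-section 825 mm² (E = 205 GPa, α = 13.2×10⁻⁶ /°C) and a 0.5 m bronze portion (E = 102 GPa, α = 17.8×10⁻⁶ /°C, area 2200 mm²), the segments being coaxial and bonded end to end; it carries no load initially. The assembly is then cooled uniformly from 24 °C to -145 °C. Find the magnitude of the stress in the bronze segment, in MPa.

σ ≈ 224 MPa (tensile)

With the walls removed the bar would change length by δ_free = Σ αᵢΔT Lᵢ = 13.2×10⁻⁶×169×600 + 17.8×10⁻⁶×169×500 = 2.843 mm.
The rigid supports impose zero overall length change; the single axial force P common to all segments must satisfy P Σ Lᵢ/(AᵢEᵢ) = δ_free.
Σ Lᵢ/(AᵢEᵢ) = 600/(825×205×10³) + 500/(2200×102×10³) = 5.776×10⁻⁶ mm/N.
Hence P = δ_free / Σ(L/AE) = 2.843/5.776×10⁻⁶ = 492.2 kN (tensile).
σ_{bronze} = P / A = 492200 / 2200 = 223.7 MPa.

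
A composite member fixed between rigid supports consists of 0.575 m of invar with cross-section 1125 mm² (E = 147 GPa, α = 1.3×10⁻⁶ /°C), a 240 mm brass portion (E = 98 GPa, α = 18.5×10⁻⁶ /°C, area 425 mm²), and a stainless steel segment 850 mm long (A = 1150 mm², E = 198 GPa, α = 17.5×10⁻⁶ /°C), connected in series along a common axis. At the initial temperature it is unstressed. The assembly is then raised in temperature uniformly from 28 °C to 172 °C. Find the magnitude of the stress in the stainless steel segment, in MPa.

With the walls removed the bar would change length by δ_free = Σ αᵢΔT Lᵢ = 1.3×10⁻⁶×144×575 + 18.5×10⁻⁶×144×240 + 17.5×10⁻⁶×144×850 = 2.889 mm.
The walls prevent any net length change, so an axial force P (same in every segment) develops. Compatibility: P · Σ Lᵢ/(AᵢEᵢ) = δ_free.
Σ Lᵢ/(AᵢEᵢ) = 575/(1125×147×10³) + 240/(425×98×10³) + 850/(1150×198×10³) = 1.297×10⁻⁵ mm/N.
P = 2.889 / 1.297×10⁻⁵ = 222700 N = 222.7 kN, compressive.
σ_{stainless steel} = P / A = 222700 / 1150 = 193.7 MPa.

σ ≈ 194 MPa (compressive)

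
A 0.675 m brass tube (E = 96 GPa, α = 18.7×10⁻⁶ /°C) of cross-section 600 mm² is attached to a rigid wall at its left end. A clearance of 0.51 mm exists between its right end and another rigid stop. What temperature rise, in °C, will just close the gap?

The gap closes when αΔT L = 0.51 mm, since the tube is still unstressed at that instant.
So ΔT = g/(αL) = 0.51/(18.7×10⁻⁶ × 675) = 40.4 °C.

ΔT ≈ 40.4 °C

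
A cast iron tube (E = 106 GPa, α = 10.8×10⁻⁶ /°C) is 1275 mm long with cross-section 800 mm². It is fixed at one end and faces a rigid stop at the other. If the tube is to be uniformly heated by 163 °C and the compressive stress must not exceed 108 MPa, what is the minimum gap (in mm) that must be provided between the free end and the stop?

g ≈ 0.945 mm

Free expansion if unrestrained: δ_free = αΔT L = 10.8×10⁻⁶ × 163 × 1275 = 2.245 mm.
A stress of 108 MPa corresponds to the wall pushing the tube back by σL/E = 108×1275/(106×10³) = 1.299 mm.
So the gap has to take up the difference, g_min = δ_free − σL/E = 2.245 − 1.299 = 0.9455 mm.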